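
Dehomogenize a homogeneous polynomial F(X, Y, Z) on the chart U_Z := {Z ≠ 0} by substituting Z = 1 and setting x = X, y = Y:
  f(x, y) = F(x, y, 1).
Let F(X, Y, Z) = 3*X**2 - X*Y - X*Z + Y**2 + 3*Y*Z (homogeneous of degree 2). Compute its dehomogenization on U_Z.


f(x, y) = 3*x**2 - x*y - x + y**2 + 3*y

On U_Z we set Z = 1. Each monomial c·X^i·Y^j·Z^k in F becomes c·x^i·y^j·1^k = c·x^i·y^j.
Substituting Z = 1: F(X, Y, 1) = 3*x**2 - x*y - x + y**2 + 3*y.
Note: deg(f) ≤ deg(F) = 2; strict inequality happens when F is divisible by Z (lost terms).


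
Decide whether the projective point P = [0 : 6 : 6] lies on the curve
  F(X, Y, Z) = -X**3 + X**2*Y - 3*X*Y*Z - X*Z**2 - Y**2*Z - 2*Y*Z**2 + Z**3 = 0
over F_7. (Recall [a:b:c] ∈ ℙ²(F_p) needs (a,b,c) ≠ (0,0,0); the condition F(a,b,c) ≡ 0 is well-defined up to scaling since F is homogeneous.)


F(0,6,6) ≡ 2 (mod 7); P is NOT on the curve.

Evaluate F(0, 6, 6) term-by-term (mod 7).
  -X**3 ↦ -1·0·1·1 = 0
  X**2*Y ↦ 1·0·6·1 = 0
  -3*X*Y*Z ↦ -3·0·6·6 = 0
  -X*Z**2 ↦ -1·0·1·36 = 0
  -Y**2*Z ↦ -1·1·36·6 = -216
  -2*Y*Z**2 ↦ -2·1·6·36 = -432
  Z**3 ↦ 1·1·1·216 = 216
Sum: F(0, 6, 6) = (0) + (0) + (0) + (0) + (-216) + (-432) + (216) = -432.
Reducing mod 7: -432 ≡ 2 (mod 7).
Since F(a, b, c) ≡ 2 ≠ 0 (mod 7), P does NOT lie on the curve.


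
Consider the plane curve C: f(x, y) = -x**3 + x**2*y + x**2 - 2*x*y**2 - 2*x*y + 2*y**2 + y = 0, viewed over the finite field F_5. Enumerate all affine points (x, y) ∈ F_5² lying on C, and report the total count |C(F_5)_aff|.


Affine F_5-points: {(0, 0), (0, 2), (1, 0), (1, 1), (1, 2), (1, 3), (1, 4), (2, 1), (2, 2), (4, 1), (4, 3)}; count = 11.

For each of the 25 pairs (x, y) ∈ F_5², evaluate f(x, y) mod 5. Record the zeros.
  x = 0: [0↦0, 1↦3, 2↦0, 3↦1, 4↦1]  zeros at y ∈ {0, 2}
  x = 1: [0↦0, 1↦0, 2↦0, 3↦0, 4↦0]  zeros at y ∈ {0, 1, 2, 3, 4}
  x = 2: [0↦1, 1↦0, 2↦0, 3↦1, 4↦3]  zeros at y ∈ {1, 2}
  x = 3: [0↦2, 1↦2, 2↦4, 3↦3, 4↦4]  zeros at y ∈ ∅
  x = 4: [0↦2, 1↦0, 2↦1, 3↦0, 4↦2]  zeros at y ∈ {1, 3}
Collecting zeros: affine points = {(0, 0), (0, 2), (1, 0), (1, 1), (1, 2), (1, 3), (1, 4), (2, 1), (2, 2), (4, 1), (4, 3)}.
Total count |C(F_5)_aff| = 11.


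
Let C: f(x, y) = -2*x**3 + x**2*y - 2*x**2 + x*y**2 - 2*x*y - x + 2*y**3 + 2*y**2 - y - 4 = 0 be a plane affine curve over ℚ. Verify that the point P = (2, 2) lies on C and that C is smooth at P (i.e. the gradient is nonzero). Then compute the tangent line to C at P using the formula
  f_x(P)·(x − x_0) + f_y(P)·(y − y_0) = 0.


Tangent line at P: -25*x + 39*y - 28 = 0.

Step 1: f(2, 2) = 0, so P lies on C.
Step 2: partial derivatives
  f_x(x, y) = -6*x**2 + 2*x*y - 4*x + y**2 - 2*y - 1, f_y(x, y) = x**2 + 2*x*y - 2*x + 6*y**2 + 4*y - 1.
  f_x(P) = -25, f_y(P) = 39 (gradient nonzero, so P is smooth).
Step 3: tangent line at P: -25·(x − 2) + 39·(y − 2) = 0.
Expanding: -25*x + 39*y - 28 = 0.


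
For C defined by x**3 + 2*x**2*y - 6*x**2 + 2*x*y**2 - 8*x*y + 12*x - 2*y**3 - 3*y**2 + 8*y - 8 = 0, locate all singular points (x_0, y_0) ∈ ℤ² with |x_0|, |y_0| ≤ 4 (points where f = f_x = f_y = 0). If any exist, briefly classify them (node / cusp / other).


Singular points: {(2, 0)}; classification: cusp.

Compute partial derivatives:
  f_x = 3*x**2 + 4*x*y - 12*x + 2*y**2 - 8*y + 12.
  f_y = 2*x**2 + 4*x*y - 8*x - 6*y**2 - 6*y + 8.
Scan x_0 ∈ {−4, ..., 4}. For each x_0, f_y(x_0, y) is a polynomial in y; find its integer roots y ∈ {−4, ..., 4}, then test f_x and f at those candidates.
  x = -4: f_y(-4, y) = -6*y**2 - 22*y + 72; no integer root y with |y| ≤ 4.
  x = -3: f_y(-3, y) = -6*y**2 - 18*y + 50; no integer root y with |y| ≤ 4.
  x = -2: f_y(-2, y) = -6*y**2 - 14*y + 32; no integer root y with |y| ≤ 4.
  x = -1: f_y(-1, y) = -6*y**2 - 10*y + 18; no integer root y with |y| ≤ 4.
  x = 0: f_y(0, y) = -6*y**2 - 6*y + 8; no integer root y with |y| ≤ 4.
  x = 1: f_y(1, y) = -6*y**2 - 2*y + 2; no integer root y with |y| ≤ 4.
  x = 2: f_y(2, y) = -6*y**2 + 2*y; vanishes at y ∈ {0}. (2, 0): f_x = 0, f = 0 — SINGULAR.
  x = 3: f_y(3, y) = -6*y**2 + 6*y + 2; no integer root y with |y| ≤ 4.
  x = 4: f_y(4, y) = -6*y**2 + 10*y + 8; no integer root y with |y| ≤ 4.
Only singular point on the grid: (2, 0).
Classify: substitute x = 2 + u, y = 0 + v and expand: f = u**3 + 2*u**2*v + 2*u*v**2 - 2*v**3 + v**2.
No constant or linear terms (consistent with a singular point). Quadratic part: v**2. Cubic part: u**3 + 2*u**2*v + 2*u*v**2 - 2*v**3.
The quadratic part v**2 is a perfect square, so there is a single (double) tangent line v = 0, i.e. y = 0. Restricting the cubic part to that line (v = 0) leaves u**3 ≠ 0, so f is not divisible by v and the branch is v² ≈ -u**3 to lowest order — this is a cusp.
Classification: cusp.


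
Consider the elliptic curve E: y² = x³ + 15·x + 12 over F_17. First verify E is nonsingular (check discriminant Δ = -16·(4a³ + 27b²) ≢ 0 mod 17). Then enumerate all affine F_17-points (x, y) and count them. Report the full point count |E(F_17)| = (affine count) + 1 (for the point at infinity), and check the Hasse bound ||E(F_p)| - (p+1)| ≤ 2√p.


Affine points = {(2, 4), (2, 13), (3, 4), (3, 13), (4, 0), (5, 5), (5, 12), (7, 1), (7, 16), (8, 7), (8, 10), (9, 3), (9, 14), (12, 4), (12, 13), (14, 5), (14, 12), (15, 5), (15, 12), (16, 8), (16, 9)}; affine count = 21; |E(F_17)| = 22.

Discriminant check: Δ ∝ 4a³ + 27b² = 4·15³ + 27·12² = 4·3375 + 27·144 ≡ 14 (mod 17). Nonzero ⇒ E is nonsingular.
For each x ∈ F_17, compute rhs = x³ + 15·x + 12 mod 17, then count y ∈ F_17 with y² ≡ rhs.
  x = 0: rhs = 12, matching y values: none (0 points).
  x = 1: rhs = 11, matching y values: none (0 points).
  x = 2: rhs = 16, matching y values: 4, 13 (2 points).
  x = 3: rhs = 16, matching y values: 4, 13 (2 points).
  x = 4: rhs = 0, matching y values: 0 (1 points).
  x = 5: rhs = 8, matching y values: 5, 12 (2 points).
  x = 6: rhs = 12, matching y values: none (0 points).
  x = 7: rhs = 1, matching y values: 1, 16 (2 points).
  x = 8: rhs = 15, matching y values: 7, 10 (2 points).
  x = 9: rhs = 9, matching y values: 3, 14 (2 points).
  x = 10: rhs = 6, matching y values: none (0 points).
  x = 11: rhs = 12, matching y values: none (0 points).
  x = 12: rhs = 16, matching y values: 4, 13 (2 points).
  x = 13: rhs = 7, matching y values: none (0 points).
  x = 14: rhs = 8, matching y values: 5, 12 (2 points).
  x = 15: rhs = 8, matching y values: 5, 12 (2 points).
  x = 16: rhs = 13, matching y values: 8, 9 (2 points).
Total affine count: 21.
Full point count |E(F_17)| = 21 + 1 = 22.
Hasse bound: |22 − (17+1)| = |4| = 4 ≤ 2√17 ≈ 8.2462 ✓.


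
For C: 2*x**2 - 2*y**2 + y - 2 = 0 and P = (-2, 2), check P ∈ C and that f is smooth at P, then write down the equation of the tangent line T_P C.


Tangent line at P: -8*x - 7*y - 2 = 0.

Step 1: f(-2, 2) = 0, so P lies on C.
Step 2: partial derivatives
  f_x(x, y) = 4*x, f_y(x, y) = 1 - 4*y.
  f_x(P) = -8, f_y(P) = -7 (gradient nonzero, so P is smooth).
Step 3: tangent line at P: -8·(x − -2) + -7·(y − 2) = 0.
Expanding: -8*x - 7*y - 2 = 0.


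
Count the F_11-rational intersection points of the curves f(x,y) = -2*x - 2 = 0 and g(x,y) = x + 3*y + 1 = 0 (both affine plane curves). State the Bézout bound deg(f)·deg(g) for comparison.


Common zeros: {(10, 0)}; count = 1; Bézout bound = 1.

deg(f) = 1, deg(g) = 1, so Bézout bound = 1.
Scan x ∈ F_11. For each x, list the y ∈ F_11 with f(x, y) ≡ 0 and those with g(x, y) ≡ 0 (mod 11); the common zeros in that column are the intersection.
  x = 0: f ≡ 0 at y ∈ ∅; g ≡ 0 at y ∈ {7}; common: ∅.
  x = 1: f ≡ 0 at y ∈ ∅; g ≡ 0 at y ∈ {3}; common: ∅.
  x = 2: f ≡ 0 at y ∈ ∅; g ≡ 0 at y ∈ {10}; common: ∅.
  x = 3: f ≡ 0 at y ∈ ∅; g ≡ 0 at y ∈ {6}; common: ∅.
  x = 4: f ≡ 0 at y ∈ ∅; g ≡ 0 at y ∈ {2}; common: ∅.
  x = 5: f ≡ 0 at y ∈ ∅; g ≡ 0 at y ∈ {9}; common: ∅.
  x = 6: f ≡ 0 at y ∈ ∅; g ≡ 0 at y ∈ {5}; common: ∅.
  x = 7: f ≡ 0 at y ∈ ∅; g ≡ 0 at y ∈ {1}; common: ∅.
  x = 8: f ≡ 0 at y ∈ ∅; g ≡ 0 at y ∈ {8}; common: ∅.
  x = 9: f ≡ 0 at y ∈ ∅; g ≡ 0 at y ∈ {4}; common: ∅.
  x = 10: f ≡ 0 at y ∈ {0, 1, 2, 3, 4, 5, 6, 7, 8, 9, 10}; g ≡ 0 at y ∈ {0}; common: {0}.
Collecting: common zeros = {(10, 0)}, so the count is 1.
Comparison with the Bézout bound: 1 ≤ 1 = deg(f)·deg(g), as expected for curves with no common component (the bound is attained).


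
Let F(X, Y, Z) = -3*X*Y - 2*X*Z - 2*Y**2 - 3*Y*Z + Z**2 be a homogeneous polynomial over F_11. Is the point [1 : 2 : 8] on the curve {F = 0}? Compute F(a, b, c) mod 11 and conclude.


F(1,2,8) ≡ 8 (mod 11); P is NOT on the curve.

Evaluate F(1, 2, 8) term-by-term (mod 11).
  -3*X*Y ↦ -3·1·2·1 = -6
  -2*X*Z ↦ -2·1·1·8 = -16
  -2*Y**2 ↦ -2·1·4·1 = -8
  -3*Y*Z ↦ -3·1·2·8 = -48
  Z**2 ↦ 1·1·1·64 = 64
Sum: F(1, 2, 8) = (-6) + (-16) + (-8) + (-48) + (64) = -14.
Reducing mod 11: -14 ≡ 8 (mod 11).
Since F(a, b, c) ≡ 8 ≠ 0 (mod 11), P does NOT lie on the curve.


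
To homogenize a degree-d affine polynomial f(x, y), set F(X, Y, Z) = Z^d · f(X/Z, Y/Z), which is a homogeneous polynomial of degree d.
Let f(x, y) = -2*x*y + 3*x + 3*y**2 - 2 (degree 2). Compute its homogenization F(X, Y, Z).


F(X, Y, Z) = -2*X*Y + 3*X*Z + 3*Y**2 - 2*Z**2

deg(f) = 2.
Substitute x = X/Z, y = Y/Z into f, then multiply by Z^2.
  monomial -2·x^1·y^1 ↦ -2·X^1·Y^1·Z^0.
  monomial 3·x^1·y^0 ↦ 3·X^1·Y^0·Z^1.
  monomial 3·x^0·y^2 ↦ 3·X^0·Y^2·Z^0.
  monomial -2·x^0·y^0 ↦ -2·X^0·Y^0·Z^2.
Collecting: F(X, Y, Z) = -2*X*Y + 3*X*Z + 3*Y**2 - 2*Z**2.


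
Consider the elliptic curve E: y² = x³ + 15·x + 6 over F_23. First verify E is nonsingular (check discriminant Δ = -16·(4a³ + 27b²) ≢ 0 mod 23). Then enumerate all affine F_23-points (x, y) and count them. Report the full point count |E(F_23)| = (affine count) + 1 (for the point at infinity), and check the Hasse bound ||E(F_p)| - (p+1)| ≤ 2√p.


Affine points = {(0, 11), (0, 12), (3, 3), (3, 20), (6, 6), (6, 17), (10, 11), (10, 12), (13, 11), (13, 12), (14, 4), (14, 19), (15, 8), (15, 15), (16, 8), (16, 15), (18, 6), (18, 17), (20, 7), (20, 16), (22, 6), (22, 17)}; affine count = 22; |E(F_23)| = 23.

Discriminant check: Δ ∝ 4a³ + 27b² = 4·15³ + 27·6² = 4·3375 + 27·36 ≡ 5 (mod 23). Nonzero ⇒ E is nonsingular.
For each x ∈ F_23, compute rhs = x³ + 15·x + 6 mod 23, then count y ∈ F_23 with y² ≡ rhs.
  x = 0: rhs = 6, matching y values: 11, 12 (2 points).
  x = 1: rhs = 22, matching y values: none (0 points).
  x = 2: rhs = 21, matching y values: none (0 points).
  x = 3: rhs = 9, matching y values: 3, 20 (2 points).
  x = 4: rhs = 15, matching y values: none (0 points).
  x = 5: rhs = 22, matching y values: none (0 points).
  x = 6: rhs = 13, matching y values: 6, 17 (2 points).
  x = 7: rhs = 17, matching y values: none (0 points).
  x = 8: rhs = 17, matching y values: none (0 points).
  x = 9: rhs = 19, matching y values: none (0 points).
  x = 10: rhs = 6, matching y values: 11, 12 (2 points).
  x = 11: rhs = 7, matching y values: none (0 points).
  x = 12: rhs = 5, matching y values: none (0 points).
  x = 13: rhs = 6, matching y values: 11, 12 (2 points).
  x = 14: rhs = 16, matching y values: 4, 19 (2 points).
  x = 15: rhs = 18, matching y values: 8, 15 (2 points).
  x = 16: rhs = 18, matching y values: 8, 15 (2 points).
  x = 17: rhs = 22, matching y values: none (0 points).
  x = 18: rhs = 13, matching y values: 6, 17 (2 points).
  x = 19: rhs = 20, matching y values: none (0 points).
  x = 20: rhs = 3, matching y values: 7, 16 (2 points).
  x = 21: rhs = 14, matching y values: none (0 points).
  x = 22: rhs = 13, matching y values: 6, 17 (2 points).
Total affine count: 22.
Full point count |E(F_23)| = 22 + 1 = 23.
Hasse bound: |23 − (23+1)| = |-1| = 1 ≤ 2√23 ≈ 9.5917 ✓.


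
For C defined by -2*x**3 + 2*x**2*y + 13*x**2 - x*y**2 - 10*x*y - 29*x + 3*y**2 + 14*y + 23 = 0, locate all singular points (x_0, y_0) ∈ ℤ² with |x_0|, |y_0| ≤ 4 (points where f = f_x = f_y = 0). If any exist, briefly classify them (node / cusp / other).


Singular points: {(2, -1)}; classification: node.

Compute partial derivatives:
  f_x = -6*x**2 + 4*x*y + 26*x - y**2 - 10*y - 29.
  f_y = 2*x**2 - 2*x*y - 10*x + 6*y + 14.
Scan x_0 ∈ {−4, ..., 4}. For each x_0, f_y(x_0, y) is a polynomial in y; find its integer roots y ∈ {−4, ..., 4}, then test f_x and f at those candidates.
  x = -4: f_y(-4, y) = 14*y + 86; no integer root y with |y| ≤ 4.
  x = -3: f_y(-3, y) = 12*y + 62; no integer root y with |y| ≤ 4.
  x = -2: f_y(-2, y) = 10*y + 42; no integer root y with |y| ≤ 4.
  x = -1: f_y(-1, y) = 8*y + 26; no integer root y with |y| ≤ 4.
  x = 0: f_y(0, y) = 6*y + 14; no integer root y with |y| ≤ 4.
  x = 1: f_y(1, y) = 4*y + 6; no integer root y with |y| ≤ 4.
  x = 2: f_y(2, y) = 2*y + 2; vanishes at y ∈ {-1}. (2, -1): f_x = 0, f = 0 — SINGULAR.
  x = 3: f_y(3, y) = 2; no integer root y with |y| ≤ 4.
  x = 4: f_y(4, y) = 6 - 2*y; vanishes at y ∈ {3}. (4, 3): f_x = -12 ≠ 0.
Only singular point on the grid: (2, -1).
Classify: substitute x = 2 + u, y = -1 + v and expand: f = -2*u**3 + 2*u**2*v - u**2 - u*v**2 + v**2.
No constant or linear terms (consistent with a singular point). Quadratic part: -u**2 + v**2. Cubic part: -2*u**3 + 2*u**2*v - u*v**2.
The quadratic part v**2 - u**2 = (v − u)(v + u) splits into two distinct linear factors, so there are two distinct tangent lines y − -1 = ±(x − 2) — this is a node (ordinary double point).
Classification: node.


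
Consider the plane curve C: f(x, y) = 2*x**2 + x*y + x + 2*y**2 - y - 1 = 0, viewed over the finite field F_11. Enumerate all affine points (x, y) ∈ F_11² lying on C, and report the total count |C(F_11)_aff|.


Affine F_11-points: {(0, 1), (0, 5), (3, 3), (3, 7), (4, 7), (4, 8), (6, 0), (6, 3), (8, 5), (8, 8), (10, 0), (10, 1)}; count = 12.

For each of the 121 pairs (x, y) ∈ F_11², evaluate f(x, y) mod 11. Record the zeros.
  x = 0: [0↦10, 1↦0, 2↦5, 3↦3, 4↦5, 5↦0, 6↦10, 7↦2, 8↦9, 9↦9, 10↦2]  zeros at y ∈ {1, 5}
  x = 1: [0↦2, 1↦4, 2↦10, 3↦9, 4↦1, 5↦8, 6↦8, 7↦1, 8↦9, 9↦10, 10↦4]  zeros at y ∈ ∅
  x = 2: [0↦9, 1↦1, 2↦8, 3↦8, 4↦1, 5↦9, 6↦10, 7↦4, 8↦2, 9↦4, 10↦10]  zeros at y ∈ ∅
  x = 3: [0↦9, 1↦2, 2↦10, 3↦0, 4↦5, 5↦3, 6↦5, 7↦0, 8↦10, 9↦2, 10↦9]  zeros at y ∈ {3, 7}
  x = 4: [0↦2, 1↦7, 2↦5, 3↦7, 4↦2, 5↦1, 6↦4, 7↦0, 8↦0, 9↦4, 10↦1]  zeros at y ∈ {7, 8}
  x = 5: [0↦10, 1↦5, 2↦4, 3↦7, 4↦3, 5↦3, 6↦7, 7↦4, 8↦5, 9↦10, 10↦8]  zeros at y ∈ ∅
  x = 6: [0↦0, 1↦7, 2↦7, 3↦0, 4↦8, 5↦9, 6↦3, 7↦1, 8↦3, 9↦9, 10↦8]  zeros at y ∈ {0, 3}
  x = 7: [0↦5, 1↦2, 2↦3, 3↦8, 4↦6, 5↦8, 6↦3, 7↦2, 8↦5, 9↦1, 10↦1]  zeros at y ∈ ∅
  x = 8: [0↦3, 1↦1, 2↦3, 3↦9, 4↦8, 5↦0, 6↦7, 7↦7, 8↦0, 9↦8, 10↦9]  zeros at y ∈ {5, 8}
  x = 9: [0↦5, 1↦4, 2↦7, 3↦3, 4↦3, 5↦7, 6↦4, 7↦5, 8↦10, 9↦8, 10↦10]  zeros at y ∈ ∅
  x = 10: [0↦0, 1↦0, 2↦4, 3↦1, 4↦2, 5↦7, 6↦5, 7↦7, 8↦2, 9↦1, 10↦4]  zeros at y ∈ {0, 1}
Collecting zeros: affine points = {(0, 1), (0, 5), (3, 3), (3, 7), (4, 7), (4, 8), (6, 0), (6, 3), (8, 5), (8, 8), (10, 0), (10, 1)}.
Total count |C(F_11)_aff| = 12.


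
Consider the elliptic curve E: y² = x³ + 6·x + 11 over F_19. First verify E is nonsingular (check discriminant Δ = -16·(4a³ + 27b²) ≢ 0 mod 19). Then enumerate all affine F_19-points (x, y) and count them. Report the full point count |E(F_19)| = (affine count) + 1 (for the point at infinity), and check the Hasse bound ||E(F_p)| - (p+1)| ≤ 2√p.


Affine points = {(0, 7), (0, 12), (4, 2), (4, 17), (6, 4), (6, 15), (7, 4), (7, 15), (8, 1), (8, 18), (10, 8), (10, 11), (12, 5), (12, 14), (13, 5), (13, 14), (16, 2), (16, 17), (18, 2), (18, 17)}; affine count = 20; |E(F_19)| = 21.

Discriminant check: Δ ∝ 4a³ + 27b² = 4·6³ + 27·11² = 4·216 + 27·121 ≡ 8 (mod 19). Nonzero ⇒ E is nonsingular.
For each x ∈ F_19, compute rhs = x³ + 6·x + 11 mod 19, then count y ∈ F_19 with y² ≡ rhs.
  x = 0: rhs = 11, matching y values: 7, 12 (2 points).
  x = 1: rhs = 18, matching y values: none (0 points).
  x = 2: rhs = 12, matching y values: none (0 points).
  x = 3: rhs = 18, matching y values: none (0 points).
  x = 4: rhs = 4, matching y values: 2, 17 (2 points).
  x = 5: rhs = 14, matching y values: none (0 points).
  x = 6: rhs = 16, matching y values: 4, 15 (2 points).
  x = 7: rhs = 16, matching y values: 4, 15 (2 points).
  x = 8: rhs = 1, matching y values: 1, 18 (2 points).
  x = 9: rhs = 15, matching y values: none (0 points).
  x = 10: rhs = 7, matching y values: 8, 11 (2 points).
  x = 11: rhs = 2, matching y values: none (0 points).
  x = 12: rhs = 6, matching y values: 5, 14 (2 points).
  x = 13: rhs = 6, matching y values: 5, 14 (2 points).
  x = 14: rhs = 8, matching y values: none (0 points).
  x = 15: rhs = 18, matching y values: none (0 points).
  x = 16: rhs = 4, matching y values: 2, 17 (2 points).
  x = 17: rhs = 10, matching y values: none (0 points).
  x = 18: rhs = 4, matching y values: 2, 17 (2 points).
Total affine count: 20.
Full point count |E(F_19)| = 20 + 1 = 21.
Hasse bound: |21 − (19+1)| = |1| = 1 ≤ 2√19 ≈ 8.7178 ✓.


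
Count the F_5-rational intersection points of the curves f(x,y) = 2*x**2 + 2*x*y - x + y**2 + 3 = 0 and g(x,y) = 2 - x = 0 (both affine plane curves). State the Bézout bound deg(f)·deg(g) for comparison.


Common zeros: {(2, 3)}; count = 1; Bézout bound = 2.

deg(f) = 2, deg(g) = 1, so Bézout bound = 2.
Scan x ∈ F_5. For each x, list the y ∈ F_5 with f(x, y) ≡ 0 and those with g(x, y) ≡ 0 (mod 5); the common zeros in that column are the intersection.
  x = 0: f ≡ 0 at y ∈ ∅; g ≡ 0 at y ∈ ∅; common: ∅.
  x = 1: f ≡ 0 at y ∈ ∅; g ≡ 0 at y ∈ ∅; common: ∅.
  x = 2: f ≡ 0 at y ∈ {3}; g ≡ 0 at y ∈ {0, 1, 2, 3, 4}; common: {3}.
  x = 3: f ≡ 0 at y ∈ {1, 3}; g ≡ 0 at y ∈ ∅; common: ∅.
  x = 4: f ≡ 0 at y ∈ {1}; g ≡ 0 at y ∈ ∅; common: ∅.
Collecting: common zeros = {(2, 3)}, so the count is 1.
Comparison with the Bézout bound: 1 ≤ 2 = deg(f)·deg(g), as expected for curves with no common component (the affine F_5-count falls short of the bound because intersections may lie at infinity, over extension fields, or carry multiplicity).


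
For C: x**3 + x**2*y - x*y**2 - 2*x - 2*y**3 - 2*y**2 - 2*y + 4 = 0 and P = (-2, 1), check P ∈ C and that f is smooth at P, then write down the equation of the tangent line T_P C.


Tangent line at P: 5*x - 4*y + 14 = 0.

Step 1: f(-2, 1) = 0, so P lies on C.
Step 2: partial derivatives
  f_x(x, y) = 3*x**2 + 2*x*y - y**2 - 2, f_y(x, y) = x**2 - 2*x*y - 6*y**2 - 4*y - 2.
  f_x(P) = 5, f_y(P) = -4 (gradient nonzero, so P is smooth).
Step 3: tangent line at P: 5·(x − -2) + -4·(y − 1) = 0.
Expanding: 5*x - 4*y + 14 = 0.


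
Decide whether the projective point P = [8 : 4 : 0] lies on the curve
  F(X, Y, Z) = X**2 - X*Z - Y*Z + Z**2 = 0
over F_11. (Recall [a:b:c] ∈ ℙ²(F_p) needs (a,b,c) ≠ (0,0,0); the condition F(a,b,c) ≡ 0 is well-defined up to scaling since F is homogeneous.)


F(8,4,0) ≡ 9 (mod 11); P is NOT on the curve.

Evaluate F(8, 4, 0) term-by-term (mod 11).
  X**2 ↦ 1·64·1·1 = 64
  -X*Z ↦ -1·8·1·0 = 0
  -Y*Z ↦ -1·1·4·0 = 0
  Z**2 ↦ 1·1·1·0 = 0
Sum: F(8, 4, 0) = (64) + (0) + (0) + (0) = 64.
Reducing mod 11: 64 ≡ 9 (mod 11).
Since F(a, b, c) ≡ 9 ≠ 0 (mod 11), P does NOT lie on the curve.


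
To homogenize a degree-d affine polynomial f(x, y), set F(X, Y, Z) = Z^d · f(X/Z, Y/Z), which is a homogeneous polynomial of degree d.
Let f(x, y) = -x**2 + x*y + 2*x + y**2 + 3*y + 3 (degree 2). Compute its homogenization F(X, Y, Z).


F(X, Y, Z) = -X**2 + X*Y + 2*X*Z + Y**2 + 3*Y*Z + 3*Z**2

deg(f) = 2.
Substitute x = X/Z, y = Y/Z into f, then multiply by Z^2.
  monomial -1·x^2·y^0 ↦ -1·X^2·Y^0·Z^0.
  monomial 1·x^1·y^1 ↦ 1·X^1·Y^1·Z^0.
  monomial 2·x^1·y^0 ↦ 2·X^1·Y^0·Z^1.
  monomial 1·x^0·y^2 ↦ 1·X^0·Y^2·Z^0.
  monomial 3·x^0·y^1 ↦ 3·X^0·Y^1·Z^1.
  monomial 3·x^0·y^0 ↦ 3·X^0·Y^0·Z^2.
Collecting: F(X, Y, Z) = -X**2 + X*Y + 2*X*Z + Y**2 + 3*Y*Z + 3*Z**2.


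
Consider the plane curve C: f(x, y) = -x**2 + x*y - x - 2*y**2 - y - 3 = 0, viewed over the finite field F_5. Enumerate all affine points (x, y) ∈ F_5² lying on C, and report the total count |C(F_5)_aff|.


Affine F_5-points: {(1, 0), (2, 1), (2, 2), (3, 0), (3, 1), (4, 2)}; count = 6.

For each of the 25 pairs (x, y) ∈ F_5², evaluate f(x, y) mod 5. Record the zeros.
  x = 0: [0↦2, 1↦4, 2↦2, 3↦1, 4↦1]  zeros at y ∈ ∅
  x = 1: [0↦0, 1↦3, 2↦2, 3↦2, 4↦3]  zeros at y ∈ {0}
  x = 2: [0↦1, 1↦0, 2↦0, 3↦1, 4↦3]  zeros at y ∈ {1, 2}
  x = 3: [0↦0, 1↦0, 2↦1, 3↦3, 4↦1]  zeros at y ∈ {0, 1}
  x = 4: [0↦2, 1↦3, 2↦0, 3↦3, 4↦2]  zeros at y ∈ {2}
Collecting zeros: affine points = {(1, 0), (2, 1), (2, 2), (3, 0), (3, 1), (4, 2)}.
Total count |C(F_5)_aff| = 6.


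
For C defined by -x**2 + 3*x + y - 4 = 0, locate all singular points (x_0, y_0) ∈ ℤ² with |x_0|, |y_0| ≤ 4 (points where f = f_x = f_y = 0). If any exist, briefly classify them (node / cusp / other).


No singular points in the scanned grid; C is smooth there.

Compute partial derivatives:
  f_x = 3 - 2*x.
  f_y = 1.
f_y = 1 is a nonzero constant, so f_y never vanishes: no point (x, y) can satisfy f = f_x = f_y = 0. In particular no (x, y) ∈ {−4, ..., 4}² is singular; the curve is smooth.


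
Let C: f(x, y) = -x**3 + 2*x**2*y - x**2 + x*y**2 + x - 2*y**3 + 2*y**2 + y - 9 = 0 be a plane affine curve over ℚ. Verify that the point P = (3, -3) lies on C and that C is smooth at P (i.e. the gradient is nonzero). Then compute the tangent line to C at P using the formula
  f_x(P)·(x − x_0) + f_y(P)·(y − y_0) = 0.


Tangent line at P: -59*x - 65*y - 18 = 0.

Step 1: f(3, -3) = 0, so P lies on C.
Step 2: partial derivatives
  f_x(x, y) = -3*x**2 + 4*x*y - 2*x + y**2 + 1, f_y(x, y) = 2*x**2 + 2*x*y - 6*y**2 + 4*y + 1.
  f_x(P) = -59, f_y(P) = -65 (gradient nonzero, so P is smooth).
Step 3: tangent line at P: -59·(x − 3) + -65·(y − -3) = 0.
Expanding: -59*x - 65*y - 18 = 0.


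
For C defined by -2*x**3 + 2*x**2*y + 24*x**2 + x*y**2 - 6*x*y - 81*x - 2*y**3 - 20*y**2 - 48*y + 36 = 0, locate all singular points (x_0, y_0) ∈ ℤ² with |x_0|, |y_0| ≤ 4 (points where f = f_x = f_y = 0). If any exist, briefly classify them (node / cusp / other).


Singular points: {(3, -3)}; classification: cusp.

Compute partial derivatives:
  f_x = -6*x**2 + 4*x*y + 48*x + y**2 - 6*y - 81.
  f_y = 2*x**2 + 2*x*y - 6*x - 6*y**2 - 40*y - 48.
Scan x_0 ∈ {−4, ..., 4}. For each x_0, f_y(x_0, y) is a polynomial in y; find its integer roots y ∈ {−4, ..., 4}, then test f_x and f at those candidates.
  x = -4: f_y(-4, y) = -6*y**2 - 48*y + 8; no integer root y with |y| ≤ 4.
  x = -3: f_y(-3, y) = -6*y**2 - 46*y - 12; no integer root y with |y| ≤ 4.
  x = -2: f_y(-2, y) = -6*y**2 - 44*y - 28; no integer root y with |y| ≤ 4.
  x = -1: f_y(-1, y) = -6*y**2 - 42*y - 40; no integer root y with |y| ≤ 4.
  x = 0: f_y(0, y) = -6*y**2 - 40*y - 48; no integer root y with |y| ≤ 4.
  x = 1: f_y(1, y) = -6*y**2 - 38*y - 52; vanishes at y ∈ {-2}. (1, -2): f_x = -31 ≠ 0.
  x = 2: f_y(2, y) = -6*y**2 - 36*y - 52; no integer root y with |y| ≤ 4.
  x = 3: f_y(3, y) = -6*y**2 - 34*y - 48; vanishes at y ∈ {-3}. (3, -3): f_x = 0, f = 0 — SINGULAR.
  x = 4: f_y(4, y) = -6*y**2 - 32*y - 40; vanishes at y ∈ {-2}. (4, -2): f_x = -1 ≠ 0.
Only singular point on the grid: (3, -3).
Classify: substitute x = 3 + u, y = -3 + v and expand: f = -2*u**3 + 2*u**2*v + u*v**2 - 2*v**3 + v**2.
No constant or linear terms (consistent with a singular point). Quadratic part: v**2. Cubic part: -2*u**3 + 2*u**2*v + u*v**2 - 2*v**3.
The quadratic part v**2 is a perfect square, so there is a single (double) tangent line v = 0, i.e. y = -3. Restricting the cubic part to that line (v = 0) leaves -2*u**3 ≠ 0, so f is not divisible by v and the branch is v² ≈ 2*u**3 to lowest order — this is a cusp.
Classification: cusp.


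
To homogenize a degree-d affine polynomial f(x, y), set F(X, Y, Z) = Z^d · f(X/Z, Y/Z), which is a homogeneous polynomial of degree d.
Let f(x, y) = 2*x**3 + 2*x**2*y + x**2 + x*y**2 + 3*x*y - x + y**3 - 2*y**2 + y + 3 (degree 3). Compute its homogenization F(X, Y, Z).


F(X, Y, Z) = 2*X**3 + 2*X**2*Y + X**2*Z + X*Y**2 + 3*X*Y*Z - X*Z**2 + Y**3 - 2*Y**2*Z + Y*Z**2 + 3*Z**3

deg(f) = 3.
Substitute x = X/Z, y = Y/Z into f, then multiply by Z^3.
  monomial 2·x^3·y^0 ↦ 2·X^3·Y^0·Z^0.
  monomial 2·x^2·y^1 ↦ 2·X^2·Y^1·Z^0.
  monomial 1·x^2·y^0 ↦ 1·X^2·Y^0·Z^1.
  monomial 1·x^1·y^2 ↦ 1·X^1·Y^2·Z^0.
  monomial 3·x^1·y^1 ↦ 3·X^1·Y^1·Z^1.
  monomial -1·x^1·y^0 ↦ -1·X^1·Y^0·Z^2.
  monomial 1·x^0·y^3 ↦ 1·X^0·Y^3·Z^0.
  monomial -2·x^0·y^2 ↦ -2·X^0·Y^2·Z^1.
  monomial 1·x^0·y^1 ↦ 1·X^0·Y^1·Z^2.
  monomial 3·x^0·y^0 ↦ 3·X^0·Y^0·Z^3.
Collecting: F(X, Y, Z) = 2*X**3 + 2*X**2*Y + X**2*Z + X*Y**2 + 3*X*Y*Z - X*Z**2 + Y**3 - 2*Y**2*Z + Y*Z**2 + 3*Z**3.


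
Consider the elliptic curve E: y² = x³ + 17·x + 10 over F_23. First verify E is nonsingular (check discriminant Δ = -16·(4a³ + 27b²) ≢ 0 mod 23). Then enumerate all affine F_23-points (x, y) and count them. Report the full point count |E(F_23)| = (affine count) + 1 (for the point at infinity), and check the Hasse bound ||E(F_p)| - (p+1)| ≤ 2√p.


Affine points = {(2, 11), (2, 12), (4, 2), (4, 21), (5, 6), (5, 17), (6, 11), (6, 12), (7, 9), (7, 14), (9, 8), (9, 15), (13, 6), (13, 17), (14, 5), (14, 18), (15, 11), (15, 12), (16, 10), (16, 13), (19, 4), (19, 19), (20, 1), (20, 22)}; affine count = 24; |E(F_23)| = 25.

Discriminant check: Δ ∝ 4a³ + 27b² = 4·17³ + 27·10² = 4·4913 + 27·100 ≡ 19 (mod 23). Nonzero ⇒ E is nonsingular.
For each x ∈ F_23, compute rhs = x³ + 17·x + 10 mod 23, then count y ∈ F_23 with y² ≡ rhs.
  x = 0: rhs = 10, matching y values: none (0 points).
  x = 1: rhs = 5, matching y values: none (0 points).
  x = 2: rhs = 6, matching y values: 11, 12 (2 points).
  x = 3: rhs = 19, matching y values: none (0 points).
  x = 4: rhs = 4, matching y values: 2, 21 (2 points).
  x = 5: rhs = 13, matching y values: 6, 17 (2 points).
  x = 6: rhs = 6, matching y values: 11, 12 (2 points).
  x = 7: rhs = 12, matching y values: 9, 14 (2 points).
  x = 8: rhs = 14, matching y values: none (0 points).
  x = 9: rhs = 18, matching y values: 8, 15 (2 points).
  x = 10: rhs = 7, matching y values: none (0 points).
  x = 11: rhs = 10, matching y values: none (0 points).
  x = 12: rhs = 10, matching y values: none (0 points).
  x = 13: rhs = 13, matching y values: 6, 17 (2 points).
  x = 14: rhs = 2, matching y values: 5, 18 (2 points).
  x = 15: rhs = 6, matching y values: 11, 12 (2 points).
  x = 16: rhs = 8, matching y values: 10, 13 (2 points).
  x = 17: rhs = 14, matching y values: none (0 points).
  x = 18: rhs = 7, matching y values: none (0 points).
  x = 19: rhs = 16, matching y values: 4, 19 (2 points).
  x = 20: rhs = 1, matching y values: 1, 22 (2 points).
  x = 21: rhs = 14, matching y values: none (0 points).
  x = 22: rhs = 15, matching y values: none (0 points).
Total affine count: 24.
Full point count |E(F_23)| = 24 + 1 = 25.
Hasse bound: |25 − (23+1)| = |1| = 1 ≤ 2√23 ≈ 9.5917 ✓.


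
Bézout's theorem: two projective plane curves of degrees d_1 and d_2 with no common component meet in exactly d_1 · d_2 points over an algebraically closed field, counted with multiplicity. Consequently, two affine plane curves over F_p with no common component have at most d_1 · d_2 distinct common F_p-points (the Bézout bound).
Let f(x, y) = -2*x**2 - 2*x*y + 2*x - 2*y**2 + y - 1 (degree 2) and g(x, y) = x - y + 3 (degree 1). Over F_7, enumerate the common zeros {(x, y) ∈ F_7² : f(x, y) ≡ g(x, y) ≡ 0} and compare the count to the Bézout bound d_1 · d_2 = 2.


Common zeros: {(2, 5), (6, 2)}; count = 2; Bézout bound = 2.

deg(f) = 2, deg(g) = 1, so Bézout bound = 2.
Scan x ∈ F_7. For each x, list the y ∈ F_7 with f(x, y) ≡ 0 and those with g(x, y) ≡ 0 (mod 7); the common zeros in that column are the intersection.
  x = 0: f ≡ 0 at y ∈ {2}; g ≡ 0 at y ∈ {3}; common: ∅.
  x = 1: f ≡ 0 at y ∈ {5}; g ≡ 0 at y ∈ {4}; common: ∅.
  x = 2: f ≡ 0 at y ∈ {4, 5}; g ≡ 0 at y ∈ {5}; common: {5}.
  x = 3: f ≡ 0 at y ∈ ∅; g ≡ 0 at y ∈ {6}; common: ∅.
  x = 4: f ≡ 0 at y ∈ ∅; g ≡ 0 at y ∈ {0}; common: ∅.
  x = 5: f ≡ 0 at y ∈ ∅; g ≡ 0 at y ∈ {1}; common: ∅.
  x = 6: f ≡ 0 at y ∈ {2, 3}; g ≡ 0 at y ∈ {2}; common: {2}.
Collecting: common zeros = {(2, 5), (6, 2)}, so the count is 2.
Comparison with the Bézout bound: 2 ≤ 2 = deg(f)·deg(g), as expected for curves with no common component (the bound is attained).


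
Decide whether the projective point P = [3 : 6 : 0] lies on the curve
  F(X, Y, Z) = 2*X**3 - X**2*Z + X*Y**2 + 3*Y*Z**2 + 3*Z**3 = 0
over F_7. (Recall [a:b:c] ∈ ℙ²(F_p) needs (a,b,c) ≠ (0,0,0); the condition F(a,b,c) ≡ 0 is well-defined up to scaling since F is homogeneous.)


F(3,6,0) ≡ 1 (mod 7); P is NOT on the curve.

Evaluate F(3, 6, 0) term-by-term (mod 7).
  2*X**3 ↦ 2·27·1·1 = 54
  -X**2*Z ↦ -1·9·1·0 = 0
  X*Y**2 ↦ 1·3·36·1 = 108
  3*Y*Z**2 ↦ 3·1·6·0 = 0
  3*Z**3 ↦ 3·1·1·0 = 0
Sum: F(3, 6, 0) = (54) + (0) + (108) + (0) + (0) = 162.
Reducing mod 7: 162 ≡ 1 (mod 7).
Since F(a, b, c) ≡ 1 ≠ 0 (mod 7), P does NOT lie on the curve.


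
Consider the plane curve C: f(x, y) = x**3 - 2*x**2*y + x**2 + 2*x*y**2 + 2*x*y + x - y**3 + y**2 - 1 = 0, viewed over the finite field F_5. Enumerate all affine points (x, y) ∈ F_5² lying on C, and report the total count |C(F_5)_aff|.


Affine F_5-points: {(0, 2), (4, 3)}; count = 2.

For each of the 25 pairs (x, y) ∈ F_5², evaluate f(x, y) mod 5. Record the zeros.
  x = 0: [0↦4, 1↦4, 2↦0, 3↦1, 4↦1]  zeros at y ∈ {2}
  x = 1: [0↦2, 1↦4, 2↦1, 3↦2, 4↦1]  zeros at y ∈ ∅
  x = 2: [0↦3, 1↦3, 2↦2, 3↦4, 4↦3]  zeros at y ∈ ∅
  x = 3: [0↦3, 1↦2, 2↦4, 3↦3, 4↦3]  zeros at y ∈ ∅
  x = 4: [0↦3, 1↦2, 2↦3, 3↦0, 4↦2]  zeros at y ∈ {3}
Collecting zeros: affine points = {(0, 2), (4, 3)}.
Total count |C(F_5)_aff| = 2.


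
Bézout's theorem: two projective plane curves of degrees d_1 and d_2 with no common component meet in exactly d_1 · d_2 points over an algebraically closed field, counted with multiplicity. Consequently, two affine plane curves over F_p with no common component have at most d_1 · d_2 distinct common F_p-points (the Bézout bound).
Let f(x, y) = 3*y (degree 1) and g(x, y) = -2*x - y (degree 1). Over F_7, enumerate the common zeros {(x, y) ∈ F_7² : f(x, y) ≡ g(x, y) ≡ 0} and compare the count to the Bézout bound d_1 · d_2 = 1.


Common zeros: {(0, 0)}; count = 1; Bézout bound = 1.

deg(f) = 1, deg(g) = 1, so Bézout bound = 1.
Scan x ∈ F_7. For each x, list the y ∈ F_7 with f(x, y) ≡ 0 and those with g(x, y) ≡ 0 (mod 7); the common zeros in that column are the intersection.
  x = 0: f ≡ 0 at y ∈ {0}; g ≡ 0 at y ∈ {0}; common: {0}.
  x = 1: f ≡ 0 at y ∈ {0}; g ≡ 0 at y ∈ {5}; common: ∅.
  x = 2: f ≡ 0 at y ∈ {0}; g ≡ 0 at y ∈ {3}; common: ∅.
  x = 3: f ≡ 0 at y ∈ {0}; g ≡ 0 at y ∈ {1}; common: ∅.
  x = 4: f ≡ 0 at y ∈ {0}; g ≡ 0 at y ∈ {6}; common: ∅.
  x = 5: f ≡ 0 at y ∈ {0}; g ≡ 0 at y ∈ {4}; common: ∅.
  x = 6: f ≡ 0 at y ∈ {0}; g ≡ 0 at y ∈ {2}; common: ∅.
Collecting: common zeros = {(0, 0)}, so the count is 1.
Comparison with the Bézout bound: 1 ≤ 1 = deg(f)·deg(g), as expected for curves with no common component (the bound is attained).


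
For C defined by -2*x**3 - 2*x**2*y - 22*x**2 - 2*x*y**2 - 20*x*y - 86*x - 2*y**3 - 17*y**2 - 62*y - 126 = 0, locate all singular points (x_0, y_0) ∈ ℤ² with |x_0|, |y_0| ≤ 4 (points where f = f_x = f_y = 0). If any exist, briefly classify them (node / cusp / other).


Singular points: {(-3, -2)}; classification: cusp.

Compute partial derivatives:
  f_x = -6*x**2 - 4*x*y - 44*x - 2*y**2 - 20*y - 86.
  f_y = -2*x**2 - 4*x*y - 20*x - 6*y**2 - 34*y - 62.
Scan x_0 ∈ {−4, ..., 4}. For each x_0, f_y(x_0, y) is a polynomial in y; find its integer roots y ∈ {−4, ..., 4}, then test f_x and f at those candidates.
  x = -4: f_y(-4, y) = -6*y**2 - 18*y - 14; no integer root y with |y| ≤ 4.
  x = -3: f_y(-3, y) = -6*y**2 - 22*y - 20; vanishes at y ∈ {-2}. (-3, -2): f_x = 0, f = 0 — SINGULAR.
  x = -2: f_y(-2, y) = -6*y**2 - 26*y - 30; no integer root y with |y| ≤ 4.
  x = -1: f_y(-1, y) = -6*y**2 - 30*y - 44; no integer root y with |y| ≤ 4.
  x = 0: f_y(0, y) = -6*y**2 - 34*y - 62; no integer root y with |y| ≤ 4.
  x = 1: f_y(1, y) = -6*y**2 - 38*y - 84; no integer root y with |y| ≤ 4.
  x = 2: f_y(2, y) = -6*y**2 - 42*y - 110; no integer root y with |y| ≤ 4.
  x = 3: f_y(3, y) = -6*y**2 - 46*y - 140; no integer root y with |y| ≤ 4.
  x = 4: f_y(4, y) = -6*y**2 - 50*y - 174; no integer root y with |y| ≤ 4.
Only singular point on the grid: (-3, -2).
Classify: substitute x = -3 + u, y = -2 + v and expand: f = -2*u**3 - 2*u**2*v - 2*u*v**2 - 2*v**3 + v**2.
No constant or linear terms (consistent with a singular point). Quadratic part: v**2. Cubic part: -2*u**3 - 2*u**2*v - 2*u*v**2 - 2*v**3.
The quadratic part v**2 is a perfect square, so there is a single (double) tangent line v = 0, i.e. y = -2. Restricting the cubic part to that line (v = 0) leaves -2*u**3 ≠ 0, so f is not divisible by v and the branch is v² ≈ 2*u**3 to lowest order — this is a cusp.
Classification: cusp.


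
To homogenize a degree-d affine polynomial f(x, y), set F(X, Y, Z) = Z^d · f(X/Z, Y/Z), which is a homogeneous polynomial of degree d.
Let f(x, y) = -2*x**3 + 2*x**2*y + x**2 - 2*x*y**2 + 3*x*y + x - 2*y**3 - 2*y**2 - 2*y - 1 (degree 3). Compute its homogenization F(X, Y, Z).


F(X, Y, Z) = -2*X**3 + 2*X**2*Y + X**2*Z - 2*X*Y**2 + 3*X*Y*Z + X*Z**2 - 2*Y**3 - 2*Y**2*Z - 2*Y*Z**2 - Z**3

deg(f) = 3.
Substitute x = X/Z, y = Y/Z into f, then multiply by Z^3.
  monomial -2·x^3·y^0 ↦ -2·X^3·Y^0·Z^0.
  monomial 2·x^2·y^1 ↦ 2·X^2·Y^1·Z^0.
  monomial 1·x^2·y^0 ↦ 1·X^2·Y^0·Z^1.
  monomial -2·x^1·y^2 ↦ -2·X^1·Y^2·Z^0.
  monomial 3·x^1·y^1 ↦ 3·X^1·Y^1·Z^1.
  monomial 1·x^1·y^0 ↦ 1·X^1·Y^0·Z^2.
  monomial -2·x^0·y^3 ↦ -2·X^0·Y^3·Z^0.
  monomial -2·x^0·y^2 ↦ -2·X^0·Y^2·Z^1.
  monomial -2·x^0·y^1 ↦ -2·X^0·Y^1·Z^2.
  monomial -1·x^0·y^0 ↦ -1·X^0·Y^0·Z^3.
Collecting: F(X, Y, Z) = -2*X**3 + 2*X**2*Y + X**2*Z - 2*X*Y**2 + 3*X*Y*Z + X*Z**2 - 2*Y**3 - 2*Y**2*Z - 2*Y*Z**2 - Z**3.


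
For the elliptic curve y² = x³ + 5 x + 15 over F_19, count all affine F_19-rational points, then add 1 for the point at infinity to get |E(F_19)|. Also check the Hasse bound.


Affine points = {(3, 0), (4, 2), (4, 17), (8, 4), (8, 15), (10, 1), (10, 18), (12, 6), (12, 13), (13, 4), (13, 15), (14, 6), (14, 13), (15, 8), (15, 11), (16, 7), (16, 12), (17, 4), (17, 15), (18, 3), (18, 16)}; affine count = 21; |E(F_19)| = 22.

Discriminant check: Δ ∝ 4a³ + 27b² = 4·5³ + 27·15² = 4·125 + 27·225 ≡ 1 (mod 19). Nonzero ⇒ E is nonsingular.
For each x ∈ F_19, compute rhs = x³ + 5·x + 15 mod 19, then count y ∈ F_19 with y² ≡ rhs.
  x = 0: rhs = 15, matching y values: none (0 points).
  x = 1: rhs = 2, matching y values: none (0 points).
  x = 2: rhs = 14, matching y values: none (0 points).
  x = 3: rhs = 0, matching y values: 0 (1 points).
  x = 4: rhs = 4, matching y values: 2, 17 (2 points).
  x = 5: rhs = 13, matching y values: none (0 points).
  x = 6: rhs = 14, matching y values: none (0 points).
  x = 7: rhs = 13, matching y values: none (0 points).
  x = 8: rhs = 16, matching y values: 4, 15 (2 points).
  x = 9: rhs = 10, matching y values: none (0 points).
  x = 10: rhs = 1, matching y values: 1, 18 (2 points).
  x = 11: rhs = 14, matching y values: none (0 points).
  x = 12: rhs = 17, matching y values: 6, 13 (2 points).
  x = 13: rhs = 16, matching y values: 4, 15 (2 points).
  x = 14: rhs = 17, matching y values: 6, 13 (2 points).
  x = 15: rhs = 7, matching y values: 8, 11 (2 points).
  x = 16: rhs = 11, matching y values: 7, 12 (2 points).
  x = 17: rhs = 16, matching y values: 4, 15 (2 points).
  x = 18: rhs = 9, matching y values: 3, 16 (2 points).
Total affine count: 21.
Full point count |E(F_19)| = 21 + 1 = 22.
Hasse bound: |22 − (19+1)| = |2| = 2 ≤ 2√19 ≈ 8.7178 ✓.


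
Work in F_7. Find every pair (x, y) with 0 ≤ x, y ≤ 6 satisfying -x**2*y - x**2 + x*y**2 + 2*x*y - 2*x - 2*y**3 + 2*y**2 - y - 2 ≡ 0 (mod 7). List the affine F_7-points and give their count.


Affine F_7-points: {(1, 6), (3, 2), (6, 2)}; count = 3.

For each of the 49 pairs (x, y) ∈ F_7², evaluate f(x, y) mod 7. Record the zeros.
  x = 0: [0↦5, 1↦4, 2↦2, 3↦1, 4↦3, 5↦3, 6↦3]  zeros at y ∈ ∅
  x = 1: [0↦2, 1↦3, 2↦5, 3↦3, 4↦6, 5↦2, 6↦0]  zeros at y ∈ {6}
  x = 2: [0↦4, 1↦5, 2↦2, 3↦4, 4↦6, 5↦3, 6↦4]  zeros at y ∈ ∅
  x = 3: [0↦4, 1↦3, 2↦0, 3↦4, 4↦3, 5↦6, 6↦1]  zeros at y ∈ {2}
  x = 4: [0↦2, 1↦4, 2↦6, 3↦3, 4↦4, 5↦4, 6↦5]  zeros at y ∈ ∅
  x = 5: [0↦5, 1↦1, 2↦6, 3↦1, 4↦2, 5↦4, 6↦2]  zeros at y ∈ ∅
  x = 6: [0↦6, 1↦1, 2↦0, 3↦5, 4↦4, 5↦6, 6↦6]  zeros at y ∈ {2}
Collecting zeros: affine points = {(1, 6), (3, 2), (6, 2)}.
Total count |C(F_7)_aff| = 3.


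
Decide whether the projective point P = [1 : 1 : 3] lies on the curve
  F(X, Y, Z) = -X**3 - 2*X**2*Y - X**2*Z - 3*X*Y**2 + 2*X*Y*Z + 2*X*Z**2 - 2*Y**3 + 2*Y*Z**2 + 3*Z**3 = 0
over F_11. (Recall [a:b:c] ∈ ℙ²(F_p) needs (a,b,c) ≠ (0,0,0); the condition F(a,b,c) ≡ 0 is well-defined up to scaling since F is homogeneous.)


F(1,1,3) ≡ 2 (mod 11); P is NOT on the curve.

Evaluate F(1, 1, 3) term-by-term (mod 11).
  -X**3 ↦ -1·1·1·1 = -1
  -2*X**2*Y ↦ -2·1·1·1 = -2
  -X**2*Z ↦ -1·1·1·3 = -3
  -3*X*Y**2 ↦ -3·1·1·1 = -3
  2*X*Y*Z ↦ 2·1·1·3 = 6
  2*X*Z**2 ↦ 2·1·1·9 = 18
  -2*Y**3 ↦ -2·1·1·1 = -2
  2*Y*Z**2 ↦ 2·1·1·9 = 18
  3*Z**3 ↦ 3·1·1·27 = 81
Sum: F(1, 1, 3) = (-1) + (-2) + (-3) + (-3) + (6) + (18) + (-2) + (18) + (81) = 112.
Reducing mod 11: 112 ≡ 2 (mod 11).
Since F(a, b, c) ≡ 2 ≠ 0 (mod 11), P does NOT lie on the curve.


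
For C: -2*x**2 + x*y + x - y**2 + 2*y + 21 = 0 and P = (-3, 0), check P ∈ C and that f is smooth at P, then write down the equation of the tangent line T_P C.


Tangent line at P: 13*x - y + 39 = 0.

Step 1: f(-3, 0) = 0, so P lies on C.
Step 2: partial derivatives
  f_x(x, y) = -4*x + y + 1, f_y(x, y) = x - 2*y + 2.
  f_x(P) = 13, f_y(P) = -1 (gradient nonzero, so P is smooth).
Step 3: tangent line at P: 13·(x − -3) + -1·(y − 0) = 0.
Expanding: 13*x - y + 39 = 0.


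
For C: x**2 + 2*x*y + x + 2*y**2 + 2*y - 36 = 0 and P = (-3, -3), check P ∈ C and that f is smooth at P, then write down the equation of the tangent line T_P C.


Tangent line at P: -11*x - 16*y - 81 = 0.

Step 1: f(-3, -3) = 0, so P lies on C.
Step 2: partial derivatives
  f_x(x, y) = 2*x + 2*y + 1, f_y(x, y) = 2*x + 4*y + 2.
  f_x(P) = -11, f_y(P) = -16 (gradient nonzero, so P is smooth).
Step 3: tangent line at P: -11·(x − -3) + -16·(y − -3) = 0.
Expanding: -11*x - 16*y - 81 = 0.


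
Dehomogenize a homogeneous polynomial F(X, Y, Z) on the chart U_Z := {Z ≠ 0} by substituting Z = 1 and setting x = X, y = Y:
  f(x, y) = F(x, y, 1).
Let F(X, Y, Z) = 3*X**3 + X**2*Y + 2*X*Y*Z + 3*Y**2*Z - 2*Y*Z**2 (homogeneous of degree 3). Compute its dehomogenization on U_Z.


f(x, y) = 3*x**3 + x**2*y + 2*x*y + 3*y**2 - 2*y

On U_Z we set Z = 1. Each monomial c·X^i·Y^j·Z^k in F becomes c·x^i·y^j·1^k = c·x^i·y^j.
Substituting Z = 1: F(X, Y, 1) = 3*x**3 + x**2*y + 2*x*y + 3*y**2 - 2*y.
Note: deg(f) ≤ deg(F) = 3; strict inequality happens when F is divisible by Z (lost terms).
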